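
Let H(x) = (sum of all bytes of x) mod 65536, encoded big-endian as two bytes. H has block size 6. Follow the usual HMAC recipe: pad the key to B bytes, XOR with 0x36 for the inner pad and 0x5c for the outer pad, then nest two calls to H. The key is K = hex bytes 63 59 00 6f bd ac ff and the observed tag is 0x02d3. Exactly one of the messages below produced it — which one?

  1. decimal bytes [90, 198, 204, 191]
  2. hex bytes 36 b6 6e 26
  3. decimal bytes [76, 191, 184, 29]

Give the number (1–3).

Key hex bytes 63 59 00 6f bd ac ff is 7 bytes > B = 6, so hash it first: H(key) = 03 93, then zero-pad to 6 bytes: K' = 03 93 00 00 00 00.
K' ⊕ ipad = 35 a5 36 36 36 36; K' ⊕ opad = 5f cf 5c 5c 5c 5c.
m1: inner = H(35 a5 36 36 36 36 5a c6 cc bf) = 04 5d; tag = H(5f cf 5c 5c 5c 5c 04 5d) = 02ff
m2: inner = H(35 a5 36 36 36 36 36 b6 6e 26) = 03 32; tag = H(5f cf 5c 5c 5c 5c 03 32) = 02d3 ← matches
m3: inner = H(35 a5 36 36 36 36 4c bf b8 1d) = 03 92; tag = H(5f cf 5c 5c 5c 5c 03 92) = 0333

2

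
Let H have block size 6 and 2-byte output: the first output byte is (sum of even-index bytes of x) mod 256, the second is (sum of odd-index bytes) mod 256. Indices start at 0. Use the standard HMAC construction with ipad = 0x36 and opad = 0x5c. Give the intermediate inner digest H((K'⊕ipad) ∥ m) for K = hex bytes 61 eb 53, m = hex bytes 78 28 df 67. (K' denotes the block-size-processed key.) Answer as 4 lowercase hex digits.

Key hex bytes 61 eb 53 is 3 bytes ≤ B = 6; zero-pad to 6 bytes: K' = 61 eb 53 00 00 00.
K' ⊕ ipad = 57 dd 65 36 36 36.
Inner input = 57 dd 65 36 36 36 ∥ 78 28 df 67.
Inner hash: even-index sum = 585 mod 256 = 73; odd-index sum = 472 mod 256 = 216 → 49 d8.

49d8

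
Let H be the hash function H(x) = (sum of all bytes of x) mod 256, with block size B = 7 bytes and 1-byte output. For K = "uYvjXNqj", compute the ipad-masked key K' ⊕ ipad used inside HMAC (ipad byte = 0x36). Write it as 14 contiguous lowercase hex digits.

19363636363636

Key "uYvjXNqj" = 75 59 76 6a 58 4e 71 6a is 8 bytes > B = 7, so hash it first: H(key) = 2f, then zero-pad to 7 bytes: K' = 2f 00 00 00 00 00 00.
XOR each byte with 0x36: 2f⊕36=19, 00⊕36=36, 00⊕36=36, 00⊕36=36, 00⊕36=36, 00⊕36=36, 00⊕36=36.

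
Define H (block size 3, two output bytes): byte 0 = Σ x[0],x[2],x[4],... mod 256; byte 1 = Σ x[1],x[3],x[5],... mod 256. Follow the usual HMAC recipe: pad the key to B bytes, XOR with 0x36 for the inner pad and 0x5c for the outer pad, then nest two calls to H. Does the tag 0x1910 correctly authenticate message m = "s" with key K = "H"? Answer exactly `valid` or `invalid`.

Key "H" = 48 is 1 byte ≤ B = 3; zero-pad to 3 bytes: K' = 48 00 00.
K' ⊕ ipad = 7e 36 36; K' ⊕ opad = 14 5c 5c.
Inner hash: even-index sum = 180 mod 256 = 180; odd-index sum = 169 mod 256 = 169 → b4 a9.
Outer hash (recomputed tag): even-index sum = 281 mod 256 = 25; odd-index sum = 272 mod 256 = 16 → 19 10.
Recomputed tag = 1910; claimed = 1910 → match.

valid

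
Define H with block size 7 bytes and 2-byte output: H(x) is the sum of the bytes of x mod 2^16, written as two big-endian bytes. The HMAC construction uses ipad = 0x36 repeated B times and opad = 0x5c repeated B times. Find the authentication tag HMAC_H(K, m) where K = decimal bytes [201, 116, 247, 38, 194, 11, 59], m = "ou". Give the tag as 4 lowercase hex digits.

0376

Key decimal bytes [201, 116, 247, 38, 194, 11, 59] = c9 74 f7 26 c2 0b 3b is exactly B = 7 bytes: K' = c9 74 f7 26 c2 0b 3b.
K' ⊕ ipad = ff 42 c1 10 f4 3d 0d.  K' ⊕ opad = 95 28 ab 7a 9e 57 67.
Inner input = (K'⊕ipad) ∥ m = ff 42 c1 10 f4 3d 0d ∥ 6f 75.
Inner hash: sum = 255+66+193+16+244+61+13+111+117 = 1076 → 04 34.
Outer input = (K'⊕opad) ∥ inner = 95 28 ab 7a 9e 57 67 ∥ 04 34.
Outer hash (tag): sum = 149+40+171+122+158+87+103+4+52 = 886 → 03 76.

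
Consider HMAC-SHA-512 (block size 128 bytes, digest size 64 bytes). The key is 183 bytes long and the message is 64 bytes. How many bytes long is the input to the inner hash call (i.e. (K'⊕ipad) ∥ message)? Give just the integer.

192

Key is 183 > 128 bytes, so it is hashed to 64 bytes then zero-padded to 128: |K'| = 128.
Inner input = (K'⊕ipad) ∥ m → 128 + 64 = 192 bytes.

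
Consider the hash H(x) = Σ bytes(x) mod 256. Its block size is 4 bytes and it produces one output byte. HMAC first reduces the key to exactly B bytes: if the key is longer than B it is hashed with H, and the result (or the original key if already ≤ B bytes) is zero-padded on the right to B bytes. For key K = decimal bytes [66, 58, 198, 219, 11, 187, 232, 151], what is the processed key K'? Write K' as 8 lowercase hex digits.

|K| = 8 > B = 4, so first hash the key.
H(K): sum = 66+58+198+219+11+187+232+151 = 1122; mod 256 = 98 → 62.
Zero-pad H(K) = 62 to 4 bytes: K' = 62 00 00 00.

62000000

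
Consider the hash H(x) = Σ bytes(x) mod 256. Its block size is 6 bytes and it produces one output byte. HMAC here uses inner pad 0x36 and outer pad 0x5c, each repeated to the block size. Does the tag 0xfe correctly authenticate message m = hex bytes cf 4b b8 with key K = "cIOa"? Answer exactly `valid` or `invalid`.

invalid

Key "cIOa" = 63 49 4f 61 is 4 bytes ≤ B = 6; zero-pad to 6 bytes: K' = 63 49 4f 61 00 00.
K' ⊕ ipad = 55 7f 79 57 36 36; K' ⊕ opad = 3f 15 13 3d 5c 5c.
Inner hash: sum = 85+127+121+87+54+54+207+75+184 = 994; mod 256 = 226 → e2.
Outer hash (recomputed tag): sum = 63+21+19+61+92+92+226 = 574; mod 256 = 62 → 3e.
Recomputed tag = 3e; claimed = fe → mismatch.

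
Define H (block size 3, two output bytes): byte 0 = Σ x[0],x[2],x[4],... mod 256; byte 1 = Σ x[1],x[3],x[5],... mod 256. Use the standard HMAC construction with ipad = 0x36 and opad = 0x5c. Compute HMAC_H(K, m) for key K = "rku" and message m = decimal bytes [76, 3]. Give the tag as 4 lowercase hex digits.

Key "rku" = 72 6b 75 is exactly B = 3 bytes: K' = 72 6b 75.
K' ⊕ ipad = 44 5d 43.  K' ⊕ opad = 2e 37 29.
Inner input = (K'⊕ipad) ∥ m = 44 5d 43 ∥ 4c 03.
Inner hash: even-index sum = 138 mod 256 = 138; odd-index sum = 169 mod 256 = 169 → 8a a9.
Outer input = (K'⊕opad) ∥ inner = 2e 37 29 ∥ 8a a9.
Outer hash (tag): even-index sum = 256 mod 256 = 0; odd-index sum = 193 mod 256 = 193 → 00 c1.

00c1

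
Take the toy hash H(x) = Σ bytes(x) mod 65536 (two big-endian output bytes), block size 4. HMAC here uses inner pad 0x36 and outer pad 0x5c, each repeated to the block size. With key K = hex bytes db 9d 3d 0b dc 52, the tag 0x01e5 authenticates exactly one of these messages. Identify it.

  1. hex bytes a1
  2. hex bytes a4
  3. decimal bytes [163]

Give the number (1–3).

3

Key hex bytes db 9d 3d 0b dc 52 is 6 bytes > B = 4, so hash it first: H(key) = 02 ee, then zero-pad to 4 bytes: K' = 02 ee 00 00.
K' ⊕ ipad = 34 d8 36 36; K' ⊕ opad = 5e b2 5c 5c.
m1: inner = H(34 d8 36 36 a1) = 02 19; tag = H(5e b2 5c 5c 02 19) = 01e3
m2: inner = H(34 d8 36 36 a4) = 02 1c; tag = H(5e b2 5c 5c 02 1c) = 01e6
m3: inner = H(34 d8 36 36 a3) = 02 1b; tag = H(5e b2 5c 5c 02 1b) = 01e5 ← matches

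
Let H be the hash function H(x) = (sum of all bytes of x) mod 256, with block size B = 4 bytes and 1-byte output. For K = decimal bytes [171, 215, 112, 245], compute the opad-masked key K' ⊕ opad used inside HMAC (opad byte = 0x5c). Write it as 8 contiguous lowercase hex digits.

Key decimal bytes [171, 215, 112, 245] = ab d7 70 f5 is exactly B = 4 bytes: K' = ab d7 70 f5.
XOR each byte with 0x5c: ab⊕5c=f7, d7⊕5c=8b, 70⊕5c=2c, f5⊕5c=a9.

f78b2ca9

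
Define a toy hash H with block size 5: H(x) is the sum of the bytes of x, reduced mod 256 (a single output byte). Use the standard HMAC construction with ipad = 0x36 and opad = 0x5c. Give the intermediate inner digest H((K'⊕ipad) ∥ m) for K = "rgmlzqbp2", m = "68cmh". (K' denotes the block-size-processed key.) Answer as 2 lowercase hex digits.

Key "rgmlzqbp2" = 72 67 6d 6c 7a 71 62 70 32 is 9 bytes > B = 5, so hash it first: H(key) = a1, then zero-pad to 5 bytes: K' = a1 00 00 00 00.
K' ⊕ ipad = 97 36 36 36 36.
Inner input = 97 36 36 36 36 ∥ 36 38 63 6d 68.
Inner hash: sum = 151+54+54+54+54+54+56+99+109+104 = 789; mod 256 = 21 → 15.

15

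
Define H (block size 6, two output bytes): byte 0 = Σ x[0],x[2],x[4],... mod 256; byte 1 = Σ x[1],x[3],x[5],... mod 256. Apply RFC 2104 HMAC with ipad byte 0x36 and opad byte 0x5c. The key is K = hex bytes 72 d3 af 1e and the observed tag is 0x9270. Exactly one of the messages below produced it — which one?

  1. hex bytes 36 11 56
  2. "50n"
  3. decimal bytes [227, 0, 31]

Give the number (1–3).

Key hex bytes 72 d3 af 1e is 4 bytes ≤ B = 6; zero-pad to 6 bytes: K' = 72 d3 af 1e 00 00.
K' ⊕ ipad = 44 e5 99 28 36 36; K' ⊕ opad = 2e 8f f3 42 5c 5c.
m1: inner = H(44 e5 99 28 36 36 36 11 56) = 9f 54; tag = H(2e 8f f3 42 5c 5c 9f 54) = 1c81
m2: inner = H(44 e5 99 28 36 36 35 30 6e) = b6 73; tag = H(2e 8f f3 42 5c 5c b6 73) = 33a0
m3: inner = H(44 e5 99 28 36 36 e3 00 1f) = 15 43; tag = H(2e 8f f3 42 5c 5c 15 43) = 9270 ← matches

3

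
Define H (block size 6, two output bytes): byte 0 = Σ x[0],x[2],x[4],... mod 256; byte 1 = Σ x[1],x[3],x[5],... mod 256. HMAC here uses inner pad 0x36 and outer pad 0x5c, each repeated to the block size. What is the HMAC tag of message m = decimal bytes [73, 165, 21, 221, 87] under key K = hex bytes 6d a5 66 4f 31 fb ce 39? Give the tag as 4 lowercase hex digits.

Key hex bytes 6d a5 66 4f 31 fb ce 39 is 8 bytes > B = 6, so hash it first: H(key) = d2 28, then zero-pad to 6 bytes: K' = d2 28 00 00 00 00.
K' ⊕ ipad = e4 1e 36 36 36 36.  K' ⊕ opad = 8e 74 5c 5c 5c 5c.
Inner input = (K'⊕ipad) ∥ m = e4 1e 36 36 36 36 ∥ 49 a5 15 dd 57.
Inner hash: even-index sum = 517 mod 256 = 5; odd-index sum = 524 mod 256 = 12 → 05 0c.
Outer input = (K'⊕opad) ∥ inner = 8e 74 5c 5c 5c 5c ∥ 05 0c.
Outer hash (tag): even-index sum = 331 mod 256 = 75; odd-index sum = 312 mod 256 = 56 → 4b 38.

4b38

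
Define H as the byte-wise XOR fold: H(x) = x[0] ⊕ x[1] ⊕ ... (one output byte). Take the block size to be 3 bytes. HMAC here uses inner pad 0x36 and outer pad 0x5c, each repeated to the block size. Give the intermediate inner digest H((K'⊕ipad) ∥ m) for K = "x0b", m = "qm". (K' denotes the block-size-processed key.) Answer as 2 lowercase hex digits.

00

Key "x0b" = 78 30 62 is exactly B = 3 bytes: K' = 78 30 62.
K' ⊕ ipad = 4e 06 54.
Inner input = 4e 06 54 ∥ 71 6d.
Inner hash: XOR 4e⊕06⊕54⊕71⊕6d = 00.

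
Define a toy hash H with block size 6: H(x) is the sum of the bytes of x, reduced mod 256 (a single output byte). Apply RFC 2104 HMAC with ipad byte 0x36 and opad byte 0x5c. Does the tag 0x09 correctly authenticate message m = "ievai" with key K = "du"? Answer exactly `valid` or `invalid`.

invalid

Key "du" = 64 75 is 2 bytes ≤ B = 6; zero-pad to 6 bytes: K' = 64 75 00 00 00 00.
K' ⊕ ipad = 52 43 36 36 36 36; K' ⊕ opad = 38 29 5c 5c 5c 5c.
Inner hash: sum = 82+67+54+54+54+54+105+101+118+97+105 = 891; mod 256 = 123 → 7b.
Outer hash (recomputed tag): sum = 56+41+92+92+92+92+123 = 588; mod 256 = 76 → 4c.
Recomputed tag = 4c; claimed = 09 → mismatch.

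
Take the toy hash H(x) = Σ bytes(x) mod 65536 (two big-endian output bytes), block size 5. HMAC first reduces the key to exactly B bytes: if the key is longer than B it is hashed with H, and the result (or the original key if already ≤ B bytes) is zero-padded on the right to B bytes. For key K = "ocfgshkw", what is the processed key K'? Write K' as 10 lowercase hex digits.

|K| = 8 > B = 5, so first hash the key.
H(K): sum = 111+99+102+103+115+104+107+119 = 860 → 03 5c.
Zero-pad H(K) = 03 5c to 5 bytes: K' = 03 5c 00 00 00.

035c000000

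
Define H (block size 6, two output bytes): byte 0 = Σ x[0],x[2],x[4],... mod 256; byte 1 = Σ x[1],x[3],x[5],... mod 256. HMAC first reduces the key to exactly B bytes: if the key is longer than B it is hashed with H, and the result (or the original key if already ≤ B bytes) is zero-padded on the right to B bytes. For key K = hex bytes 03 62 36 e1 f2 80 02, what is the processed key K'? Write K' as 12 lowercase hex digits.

|K| = 7 > B = 6, so first hash the key.
H(K): even-index sum = 301 mod 256 = 45; odd-index sum = 451 mod 256 = 195 → 2d c3.
Zero-pad H(K) = 2d c3 to 6 bytes: K' = 2d c3 00 00 00 00.

2dc300000000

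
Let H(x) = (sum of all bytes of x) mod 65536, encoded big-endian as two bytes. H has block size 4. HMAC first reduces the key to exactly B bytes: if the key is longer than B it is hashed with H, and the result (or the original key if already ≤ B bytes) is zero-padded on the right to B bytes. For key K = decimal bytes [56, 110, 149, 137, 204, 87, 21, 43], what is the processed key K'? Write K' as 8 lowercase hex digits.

|K| = 8 > B = 4, so first hash the key.
H(K): sum = 56+110+149+137+204+87+21+43 = 807 → 03 27.
Zero-pad H(K) = 03 27 to 4 bytes: K' = 03 27 00 00.

03270000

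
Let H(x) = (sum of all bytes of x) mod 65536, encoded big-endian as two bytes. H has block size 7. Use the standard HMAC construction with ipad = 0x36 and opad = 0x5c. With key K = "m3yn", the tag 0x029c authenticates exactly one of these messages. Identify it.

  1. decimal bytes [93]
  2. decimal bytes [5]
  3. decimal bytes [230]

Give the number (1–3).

3

Key "m3yn" = 6d 33 79 6e is 4 bytes ≤ B = 7; zero-pad to 7 bytes: K' = 6d 33 79 6e 00 00 00.
K' ⊕ ipad = 5b 05 4f 58 36 36 36; K' ⊕ opad = 31 6f 25 32 5c 5c 5c.
m1: inner = H(5b 05 4f 58 36 36 36 5d) = 02 06; tag = H(31 6f 25 32 5c 5c 5c 02 06) = 0213
m2: inner = H(5b 05 4f 58 36 36 36 05) = 01 ae; tag = H(31 6f 25 32 5c 5c 5c 01 ae) = 02ba
m3: inner = H(5b 05 4f 58 36 36 36 e6) = 02 8f; tag = H(31 6f 25 32 5c 5c 5c 02 8f) = 029c ← matches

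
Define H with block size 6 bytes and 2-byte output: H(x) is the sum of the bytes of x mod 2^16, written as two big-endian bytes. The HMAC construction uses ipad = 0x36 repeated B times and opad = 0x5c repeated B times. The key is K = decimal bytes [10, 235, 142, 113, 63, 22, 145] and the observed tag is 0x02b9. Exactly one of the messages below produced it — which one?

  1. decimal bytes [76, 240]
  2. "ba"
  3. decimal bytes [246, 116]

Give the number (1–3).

3

Key decimal bytes [10, 235, 142, 113, 63, 22, 145] = 0a eb 8e 71 3f 16 91 is 7 bytes > B = 6, so hash it first: H(key) = 02 da, then zero-pad to 6 bytes: K' = 02 da 00 00 00 00.
K' ⊕ ipad = 34 ec 36 36 36 36; K' ⊕ opad = 5e 86 5c 5c 5c 5c.
m1: inner = H(34 ec 36 36 36 36 4c f0) = 03 34; tag = H(5e 86 5c 5c 5c 5c 03 34) = 028b
m2: inner = H(34 ec 36 36 36 36 62 61) = 02 bb; tag = H(5e 86 5c 5c 5c 5c 02 bb) = 0311
m3: inner = H(34 ec 36 36 36 36 f6 74) = 03 62; tag = H(5e 86 5c 5c 5c 5c 03 62) = 02b9 ← matches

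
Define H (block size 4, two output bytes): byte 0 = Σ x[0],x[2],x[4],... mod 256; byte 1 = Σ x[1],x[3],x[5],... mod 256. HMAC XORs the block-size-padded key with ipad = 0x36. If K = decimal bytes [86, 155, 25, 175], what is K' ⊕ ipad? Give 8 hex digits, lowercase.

60ad2f99

Key decimal bytes [86, 155, 25, 175] = 56 9b 19 af is exactly B = 4 bytes: K' = 56 9b 19 af.
XOR each byte with 0x36: 56⊕36=60, 9b⊕36=ad, 19⊕36=2f, af⊕36=99.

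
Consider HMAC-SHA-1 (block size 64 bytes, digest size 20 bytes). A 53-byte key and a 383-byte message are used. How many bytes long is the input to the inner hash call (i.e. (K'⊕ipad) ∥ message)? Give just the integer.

Key is 53 ≤ 64 bytes, zero-padded: |K'| = 64.
Inner input = (K'⊕ipad) ∥ m → 64 + 383 = 447 bytes.

447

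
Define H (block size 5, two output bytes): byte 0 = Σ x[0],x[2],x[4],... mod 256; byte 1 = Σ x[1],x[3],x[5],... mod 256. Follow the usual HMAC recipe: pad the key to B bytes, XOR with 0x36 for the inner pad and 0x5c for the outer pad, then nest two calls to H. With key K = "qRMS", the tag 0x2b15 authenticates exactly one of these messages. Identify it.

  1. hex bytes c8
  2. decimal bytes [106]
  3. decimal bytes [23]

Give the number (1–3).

1

Key "qRMS" = 71 52 4d 53 is 4 bytes ≤ B = 5; zero-pad to 5 bytes: K' = 71 52 4d 53 00.
K' ⊕ ipad = 47 64 7b 65 36; K' ⊕ opad = 2d 0e 11 0f 5c.
m1: inner = H(47 64 7b 65 36 c8) = f8 91; tag = H(2d 0e 11 0f 5c f8 91) = 2b15 ← matches
m2: inner = H(47 64 7b 65 36 6a) = f8 33; tag = H(2d 0e 11 0f 5c f8 33) = cd15
m3: inner = H(47 64 7b 65 36 17) = f8 e0; tag = H(2d 0e 11 0f 5c f8 e0) = 7a15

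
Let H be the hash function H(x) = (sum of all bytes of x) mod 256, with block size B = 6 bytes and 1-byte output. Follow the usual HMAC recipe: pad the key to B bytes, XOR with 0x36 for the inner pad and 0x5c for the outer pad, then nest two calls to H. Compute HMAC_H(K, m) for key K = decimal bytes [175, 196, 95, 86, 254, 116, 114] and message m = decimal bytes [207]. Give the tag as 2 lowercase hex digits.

33

Key decimal bytes [175, 196, 95, 86, 254, 116, 114] = af c4 5f 56 fe 74 72 is 7 bytes > B = 6, so hash it first: H(key) = 0c, then zero-pad to 6 bytes: K' = 0c 00 00 00 00 00.
K' ⊕ ipad = 3a 36 36 36 36 36.  K' ⊕ opad = 50 5c 5c 5c 5c 5c.
Inner input = (K'⊕ipad) ∥ m = 3a 36 36 36 36 36 ∥ cf.
Inner hash: sum = 58+54+54+54+54+54+207 = 535; mod 256 = 23 → 17.
Outer input = (K'⊕opad) ∥ inner = 50 5c 5c 5c 5c 5c ∥ 17.
Outer hash (tag): sum = 80+92+92+92+92+92+23 = 563; mod 256 = 51 → 33.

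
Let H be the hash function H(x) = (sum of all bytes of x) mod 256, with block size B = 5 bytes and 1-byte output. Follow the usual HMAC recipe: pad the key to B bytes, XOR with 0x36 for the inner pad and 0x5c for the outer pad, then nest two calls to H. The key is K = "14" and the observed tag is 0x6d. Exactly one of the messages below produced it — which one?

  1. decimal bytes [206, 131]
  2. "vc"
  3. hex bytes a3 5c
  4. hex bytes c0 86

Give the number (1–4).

2

Key "14" = 31 34 is 2 bytes ≤ B = 5; zero-pad to 5 bytes: K' = 31 34 00 00 00.
K' ⊕ ipad = 07 02 36 36 36; K' ⊕ opad = 6d 68 5c 5c 5c.
m1: inner = H(07 02 36 36 36 ce 83) = fc; tag = H(6d 68 5c 5c 5c fc) = e5
m2: inner = H(07 02 36 36 36 76 63) = 84; tag = H(6d 68 5c 5c 5c 84) = 6d ← matches
m3: inner = H(07 02 36 36 36 a3 5c) = aa; tag = H(6d 68 5c 5c 5c aa) = 93
m4: inner = H(07 02 36 36 36 c0 86) = f1; tag = H(6d 68 5c 5c 5c f1) = da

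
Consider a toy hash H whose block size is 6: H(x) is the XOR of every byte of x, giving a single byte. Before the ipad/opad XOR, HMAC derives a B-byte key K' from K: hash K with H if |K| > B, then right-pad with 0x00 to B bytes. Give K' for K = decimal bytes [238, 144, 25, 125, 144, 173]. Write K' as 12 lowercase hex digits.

ee90197d90ad

Key decimal bytes [238, 144, 25, 125, 144, 173] = ee 90 19 7d 90 ad is exactly B = 6 bytes: K' = ee 90 19 7d 90 ad.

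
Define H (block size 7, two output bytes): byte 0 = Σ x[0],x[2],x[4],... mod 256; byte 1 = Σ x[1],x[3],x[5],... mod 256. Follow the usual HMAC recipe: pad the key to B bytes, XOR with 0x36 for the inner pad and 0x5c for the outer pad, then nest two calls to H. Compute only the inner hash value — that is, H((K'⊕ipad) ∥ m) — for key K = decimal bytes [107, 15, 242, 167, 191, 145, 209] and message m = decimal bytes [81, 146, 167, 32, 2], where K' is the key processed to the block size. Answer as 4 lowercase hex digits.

436b

Key decimal bytes [107, 15, 242, 167, 191, 145, 209] = 6b 0f f2 a7 bf 91 d1 is exactly B = 7 bytes: K' = 6b 0f f2 a7 bf 91 d1.
K' ⊕ ipad = 5d 39 c4 91 89 a7 e7.
Inner input = 5d 39 c4 91 89 a7 e7 ∥ 51 92 a7 20 02.
Inner hash: even-index sum = 835 mod 256 = 67; odd-index sum = 619 mod 256 = 107 → 43 6b.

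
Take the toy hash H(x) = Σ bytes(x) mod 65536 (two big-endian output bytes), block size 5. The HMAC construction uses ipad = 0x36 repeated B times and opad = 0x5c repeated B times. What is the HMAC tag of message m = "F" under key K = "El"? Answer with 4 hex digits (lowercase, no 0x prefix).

0213

Key "El" = 45 6c is 2 bytes ≤ B = 5; zero-pad to 5 bytes: K' = 45 6c 00 00 00.
K' ⊕ ipad = 73 5a 36 36 36.  K' ⊕ opad = 19 30 5c 5c 5c.
Inner input = (K'⊕ipad) ∥ m = 73 5a 36 36 36 ∥ 46.
Inner hash: sum = 115+90+54+54+54+70 = 437 → 01 b5.
Outer input = (K'⊕opad) ∥ inner = 19 30 5c 5c 5c ∥ 01 b5.
Outer hash (tag): sum = 25+48+92+92+92+1+181 = 531 → 02 13.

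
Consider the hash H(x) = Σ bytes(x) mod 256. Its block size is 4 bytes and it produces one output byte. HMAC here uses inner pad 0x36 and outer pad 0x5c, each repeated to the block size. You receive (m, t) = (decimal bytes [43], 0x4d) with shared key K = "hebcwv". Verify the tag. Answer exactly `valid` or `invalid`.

Key "hebcwv" = 68 65 62 63 77 76 is 6 bytes > B = 4, so hash it first: H(key) = 7f, then zero-pad to 4 bytes: K' = 7f 00 00 00.
K' ⊕ ipad = 49 36 36 36; K' ⊕ opad = 23 5c 5c 5c.
Inner hash: sum = 73+54+54+54+43 = 278; mod 256 = 22 → 16.
Outer hash (recomputed tag): sum = 35+92+92+92+22 = 333; mod 256 = 77 → 4d.
Recomputed tag = 4d; claimed = 4d → match.

valid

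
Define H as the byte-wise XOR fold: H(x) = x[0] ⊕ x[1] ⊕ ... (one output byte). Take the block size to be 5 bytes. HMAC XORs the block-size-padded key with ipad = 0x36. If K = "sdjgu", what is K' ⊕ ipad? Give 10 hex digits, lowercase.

45525c5143

Key "sdjgu" = 73 64 6a 67 75 is exactly B = 5 bytes: K' = 73 64 6a 67 75.
XOR each byte with 0x36: 73⊕36=45, 64⊕36=52, 6a⊕36=5c, 67⊕36=51, 75⊕36=43.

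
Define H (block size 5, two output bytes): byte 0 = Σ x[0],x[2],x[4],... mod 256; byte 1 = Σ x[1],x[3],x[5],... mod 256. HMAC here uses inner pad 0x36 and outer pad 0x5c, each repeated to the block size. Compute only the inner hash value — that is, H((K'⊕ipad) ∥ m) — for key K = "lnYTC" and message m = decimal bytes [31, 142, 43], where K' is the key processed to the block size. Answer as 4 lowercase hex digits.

Key "lnYTC" = 6c 6e 59 54 43 is exactly B = 5 bytes: K' = 6c 6e 59 54 43.
K' ⊕ ipad = 5a 58 6f 62 75.
Inner input = 5a 58 6f 62 75 ∥ 1f 8e 2b.
Inner hash: even-index sum = 460 mod 256 = 204; odd-index sum = 260 mod 256 = 4 → cc 04.

cc04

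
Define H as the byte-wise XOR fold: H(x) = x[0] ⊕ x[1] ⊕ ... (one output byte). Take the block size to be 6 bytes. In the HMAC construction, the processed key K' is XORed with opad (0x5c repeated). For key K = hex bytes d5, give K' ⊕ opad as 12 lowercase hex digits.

Key hex bytes d5 is 1 byte ≤ B = 6; zero-pad to 6 bytes: K' = d5 00 00 00 00 00.
XOR each byte with 0x5c: d5⊕5c=89, 00⊕5c=5c, 00⊕5c=5c, 00⊕5c=5c, 00⊕5c=5c, 00⊕5c=5c.

895c5c5c5c5c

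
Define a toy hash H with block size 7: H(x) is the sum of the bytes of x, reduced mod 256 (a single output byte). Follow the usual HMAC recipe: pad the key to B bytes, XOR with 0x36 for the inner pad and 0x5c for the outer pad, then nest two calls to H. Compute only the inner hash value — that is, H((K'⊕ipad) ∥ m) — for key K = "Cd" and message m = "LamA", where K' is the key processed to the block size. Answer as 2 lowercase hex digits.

Key "Cd" = 43 64 is 2 bytes ≤ B = 7; zero-pad to 7 bytes: K' = 43 64 00 00 00 00 00.
K' ⊕ ipad = 75 52 36 36 36 36 36.
Inner input = 75 52 36 36 36 36 36 ∥ 4c 61 6d 41.
Inner hash: sum = 117+82+54+54+54+54+54+76+97+109+65 = 816; mod 256 = 48 → 30.

30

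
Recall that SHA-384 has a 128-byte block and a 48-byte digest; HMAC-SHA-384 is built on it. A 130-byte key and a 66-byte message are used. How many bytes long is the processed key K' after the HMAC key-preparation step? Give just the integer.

Key is 130 > 128 bytes, so it is hashed to 48 bytes then zero-padded to 128: |K'| = 128.

128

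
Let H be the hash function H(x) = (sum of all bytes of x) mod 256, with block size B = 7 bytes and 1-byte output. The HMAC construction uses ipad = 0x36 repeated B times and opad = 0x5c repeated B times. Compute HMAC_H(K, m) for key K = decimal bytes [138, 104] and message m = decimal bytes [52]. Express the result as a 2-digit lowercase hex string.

Key decimal bytes [138, 104] = 8a 68 is 2 bytes ≤ B = 7; zero-pad to 7 bytes: K' = 8a 68 00 00 00 00 00.
K' ⊕ ipad = bc 5e 36 36 36 36 36.  K' ⊕ opad = d6 34 5c 5c 5c 5c 5c.
Inner input = (K'⊕ipad) ∥ m = bc 5e 36 36 36 36 36 ∥ 34.
Inner hash: sum = 188+94+54+54+54+54+54+52 = 604; mod 256 = 92 → 5c.
Outer input = (K'⊕opad) ∥ inner = d6 34 5c 5c 5c 5c 5c ∥ 5c.
Outer hash (tag): sum = 214+52+92+92+92+92+92+92 = 818; mod 256 = 50 → 32.

32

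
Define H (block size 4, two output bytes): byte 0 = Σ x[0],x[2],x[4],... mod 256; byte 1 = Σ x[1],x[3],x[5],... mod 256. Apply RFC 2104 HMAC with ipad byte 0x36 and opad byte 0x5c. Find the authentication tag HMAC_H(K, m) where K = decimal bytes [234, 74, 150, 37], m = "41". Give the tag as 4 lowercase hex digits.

Key decimal bytes [234, 74, 150, 37] = ea 4a 96 25 is exactly B = 4 bytes: K' = ea 4a 96 25.
K' ⊕ ipad = dc 7c a0 13.  K' ⊕ opad = b6 16 ca 79.
Inner input = (K'⊕ipad) ∥ m = dc 7c a0 13 ∥ 34 31.
Inner hash: even-index sum = 432 mod 256 = 176; odd-index sum = 192 mod 256 = 192 → b0 c0.
Outer input = (K'⊕opad) ∥ inner = b6 16 ca 79 ∥ b0 c0.
Outer hash (tag): even-index sum = 560 mod 256 = 48; odd-index sum = 335 mod 256 = 79 → 30 4f.

304f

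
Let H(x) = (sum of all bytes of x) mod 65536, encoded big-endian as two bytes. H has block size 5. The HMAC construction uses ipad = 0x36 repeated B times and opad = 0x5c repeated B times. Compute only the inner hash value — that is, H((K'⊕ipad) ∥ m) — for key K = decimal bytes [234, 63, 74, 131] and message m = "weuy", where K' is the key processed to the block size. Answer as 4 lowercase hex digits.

Key decimal bytes [234, 63, 74, 131] = ea 3f 4a 83 is 4 bytes ≤ B = 5; zero-pad to 5 bytes: K' = ea 3f 4a 83 00.
K' ⊕ ipad = dc 09 7c b5 36.
Inner input = dc 09 7c b5 36 ∥ 77 65 75 79.
Inner hash: sum = 220+9+124+181+54+119+101+117+121 = 1046 → 04 16.

0416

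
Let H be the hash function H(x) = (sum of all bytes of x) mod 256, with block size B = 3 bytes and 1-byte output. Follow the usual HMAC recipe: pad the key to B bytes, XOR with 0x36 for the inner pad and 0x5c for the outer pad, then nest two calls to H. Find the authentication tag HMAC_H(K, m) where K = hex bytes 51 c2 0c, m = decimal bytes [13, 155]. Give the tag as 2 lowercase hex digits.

Key hex bytes 51 c2 0c is exactly B = 3 bytes: K' = 51 c2 0c.
K' ⊕ ipad = 67 f4 3a.  K' ⊕ opad = 0d 9e 50.
Inner input = (K'⊕ipad) ∥ m = 67 f4 3a ∥ 0d 9b.
Inner hash: sum = 103+244+58+13+155 = 573; mod 256 = 61 → 3d.
Outer input = (K'⊕opad) ∥ inner = 0d 9e 50 ∥ 3d.
Outer hash (tag): sum = 13+158+80+61 = 312; mod 256 = 56 → 38.

38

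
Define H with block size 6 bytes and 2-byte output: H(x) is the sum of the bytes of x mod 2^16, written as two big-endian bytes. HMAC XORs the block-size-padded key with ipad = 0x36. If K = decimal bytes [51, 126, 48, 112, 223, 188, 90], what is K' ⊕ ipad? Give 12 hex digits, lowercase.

357036363636

Key decimal bytes [51, 126, 48, 112, 223, 188, 90] = 33 7e 30 70 df bc 5a is 7 bytes > B = 6, so hash it first: H(key) = 03 46, then zero-pad to 6 bytes: K' = 03 46 00 00 00 00.
XOR each byte with 0x36: 03⊕36=35, 46⊕36=70, 00⊕36=36, 00⊕36=36, 00⊕36=36, 00⊕36=36.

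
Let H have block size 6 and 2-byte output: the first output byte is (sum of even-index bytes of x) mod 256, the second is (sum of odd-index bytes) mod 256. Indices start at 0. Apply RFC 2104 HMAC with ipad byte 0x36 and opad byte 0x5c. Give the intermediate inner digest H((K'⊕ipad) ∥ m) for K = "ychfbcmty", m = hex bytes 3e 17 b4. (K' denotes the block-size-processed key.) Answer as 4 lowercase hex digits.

7d19

Key "ychfbcmty" = 79 63 68 66 62 63 6d 74 79 is 9 bytes > B = 6, so hash it first: H(key) = 29 a0, then zero-pad to 6 bytes: K' = 29 a0 00 00 00 00.
K' ⊕ ipad = 1f 96 36 36 36 36.
Inner input = 1f 96 36 36 36 36 ∥ 3e 17 b4.
Inner hash: even-index sum = 381 mod 256 = 125; odd-index sum = 281 mod 256 = 25 → 7d 19.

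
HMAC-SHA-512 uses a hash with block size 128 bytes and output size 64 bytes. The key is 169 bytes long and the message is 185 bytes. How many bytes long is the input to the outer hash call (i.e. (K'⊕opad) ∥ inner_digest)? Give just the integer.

192

Key is 169 > 128 bytes, so it is hashed to 64 bytes then zero-padded to 128: |K'| = 128.
Outer input = (K'⊕opad) ∥ H(inner) → 128 + 64 = 192 bytes.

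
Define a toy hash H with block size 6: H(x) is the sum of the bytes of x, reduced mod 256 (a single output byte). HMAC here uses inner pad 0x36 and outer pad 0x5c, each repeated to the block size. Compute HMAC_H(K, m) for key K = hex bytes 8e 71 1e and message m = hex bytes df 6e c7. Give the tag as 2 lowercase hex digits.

32

Key hex bytes 8e 71 1e is 3 bytes ≤ B = 6; zero-pad to 6 bytes: K' = 8e 71 1e 00 00 00.
K' ⊕ ipad = b8 47 28 36 36 36.  K' ⊕ opad = d2 2d 42 5c 5c 5c.
Inner input = (K'⊕ipad) ∥ m = b8 47 28 36 36 36 ∥ df 6e c7.
Inner hash: sum = 184+71+40+54+54+54+223+110+199 = 989; mod 256 = 221 → dd.
Outer input = (K'⊕opad) ∥ inner = d2 2d 42 5c 5c 5c ∥ dd.
Outer hash (tag): sum = 210+45+66+92+92+92+221 = 818; mod 256 = 50 → 32.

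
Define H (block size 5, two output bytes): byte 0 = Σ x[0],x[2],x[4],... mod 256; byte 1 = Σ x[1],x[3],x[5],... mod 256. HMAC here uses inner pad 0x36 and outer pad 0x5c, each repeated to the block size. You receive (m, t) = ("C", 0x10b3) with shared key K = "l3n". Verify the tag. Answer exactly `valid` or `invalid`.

invalid

Key "l3n" = 6c 33 6e is 3 bytes ≤ B = 5; zero-pad to 5 bytes: K' = 6c 33 6e 00 00.
K' ⊕ ipad = 5a 05 58 36 36; K' ⊕ opad = 30 6f 32 5c 5c.
Inner hash: even-index sum = 232 mod 256 = 232; odd-index sum = 126 mod 256 = 126 → e8 7e.
Outer hash (recomputed tag): even-index sum = 316 mod 256 = 60; odd-index sum = 435 mod 256 = 179 → 3c b3.
Recomputed tag = 3cb3; claimed = 10b3 → mismatch.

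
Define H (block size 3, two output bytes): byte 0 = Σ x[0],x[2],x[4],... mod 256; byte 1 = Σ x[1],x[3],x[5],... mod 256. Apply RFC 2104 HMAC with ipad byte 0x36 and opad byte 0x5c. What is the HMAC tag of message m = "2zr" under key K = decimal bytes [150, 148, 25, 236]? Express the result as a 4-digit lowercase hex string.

a925

Key decimal bytes [150, 148, 25, 236] = 96 94 19 ec is 4 bytes > B = 3, so hash it first: H(key) = af 80, then zero-pad to 3 bytes: K' = af 80 00.
K' ⊕ ipad = 99 b6 36.  K' ⊕ opad = f3 dc 5c.
Inner input = (K'⊕ipad) ∥ m = 99 b6 36 ∥ 32 7a 72.
Inner hash: even-index sum = 329 mod 256 = 73; odd-index sum = 346 mod 256 = 90 → 49 5a.
Outer input = (K'⊕opad) ∥ inner = f3 dc 5c ∥ 49 5a.
Outer hash (tag): even-index sum = 425 mod 256 = 169; odd-index sum = 293 mod 256 = 37 → a9 25.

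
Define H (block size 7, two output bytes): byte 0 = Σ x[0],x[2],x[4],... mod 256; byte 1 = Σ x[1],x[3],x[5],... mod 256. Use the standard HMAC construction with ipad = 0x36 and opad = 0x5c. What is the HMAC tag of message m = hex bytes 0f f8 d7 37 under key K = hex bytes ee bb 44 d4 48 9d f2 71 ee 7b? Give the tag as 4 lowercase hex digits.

9a39

Key hex bytes ee bb 44 d4 48 9d f2 71 ee 7b is 10 bytes > B = 7, so hash it first: H(key) = 5a 18, then zero-pad to 7 bytes: K' = 5a 18 00 00 00 00 00.
K' ⊕ ipad = 6c 2e 36 36 36 36 36.  K' ⊕ opad = 06 44 5c 5c 5c 5c 5c.
Inner input = (K'⊕ipad) ∥ m = 6c 2e 36 36 36 36 36 ∥ 0f f8 d7 37.
Inner hash: even-index sum = 573 mod 256 = 61; odd-index sum = 384 mod 256 = 128 → 3d 80.
Outer input = (K'⊕opad) ∥ inner = 06 44 5c 5c 5c 5c 5c ∥ 3d 80.
Outer hash (tag): even-index sum = 410 mod 256 = 154; odd-index sum = 313 mod 256 = 57 → 9a 39.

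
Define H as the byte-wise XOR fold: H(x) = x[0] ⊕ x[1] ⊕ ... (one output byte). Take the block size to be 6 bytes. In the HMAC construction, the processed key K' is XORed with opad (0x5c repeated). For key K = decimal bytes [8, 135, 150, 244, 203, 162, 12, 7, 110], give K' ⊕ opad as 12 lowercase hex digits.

bd5c5c5c5c5c

Key decimal bytes [8, 135, 150, 244, 203, 162, 12, 7, 110] = 08 87 96 f4 cb a2 0c 07 6e is 9 bytes > B = 6, so hash it first: H(key) = e1, then zero-pad to 6 bytes: K' = e1 00 00 00 00 00.
XOR each byte with 0x5c: e1⊕5c=bd, 00⊕5c=5c, 00⊕5c=5c, 00⊕5c=5c, 00⊕5c=5c, 00⊕5c=5c.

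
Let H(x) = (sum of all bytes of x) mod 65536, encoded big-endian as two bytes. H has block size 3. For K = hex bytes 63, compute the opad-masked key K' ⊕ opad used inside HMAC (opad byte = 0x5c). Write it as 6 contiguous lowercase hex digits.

Key hex bytes 63 is 1 byte ≤ B = 3; zero-pad to 3 bytes: K' = 63 00 00.
XOR each byte with 0x5c: 63⊕5c=3f, 00⊕5c=5c, 00⊕5c=5c.

3f5c5c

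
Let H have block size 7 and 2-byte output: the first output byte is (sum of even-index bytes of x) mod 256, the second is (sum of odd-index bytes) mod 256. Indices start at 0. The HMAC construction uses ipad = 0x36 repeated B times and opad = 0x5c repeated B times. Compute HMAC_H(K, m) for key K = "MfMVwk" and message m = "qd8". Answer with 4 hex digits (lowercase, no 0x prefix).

Key "MfMVwk" = 4d 66 4d 56 77 6b is 6 bytes ≤ B = 7; zero-pad to 7 bytes: K' = 4d 66 4d 56 77 6b 00.
K' ⊕ ipad = 7b 50 7b 60 41 5d 36.  K' ⊕ opad = 11 3a 11 0a 2b 37 5c.
Inner input = (K'⊕ipad) ∥ m = 7b 50 7b 60 41 5d 36 ∥ 71 64 38.
Inner hash: even-index sum = 465 mod 256 = 209; odd-index sum = 438 mod 256 = 182 → d1 b6.
Outer input = (K'⊕opad) ∥ inner = 11 3a 11 0a 2b 37 5c ∥ d1 b6.
Outer hash (tag): even-index sum = 351 mod 256 = 95; odd-index sum = 332 mod 256 = 76 → 5f 4c.

5f4c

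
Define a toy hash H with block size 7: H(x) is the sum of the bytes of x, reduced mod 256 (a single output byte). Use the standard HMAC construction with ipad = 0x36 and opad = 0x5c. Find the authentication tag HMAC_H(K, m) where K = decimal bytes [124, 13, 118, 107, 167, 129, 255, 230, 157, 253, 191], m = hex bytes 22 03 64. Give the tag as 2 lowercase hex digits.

Key decimal bytes [124, 13, 118, 107, 167, 129, 255, 230, 157, 253, 191] = 7c 0d 76 6b a7 81 ff e6 9d fd bf is 11 bytes > B = 7, so hash it first: H(key) = d0, then zero-pad to 7 bytes: K' = d0 00 00 00 00 00 00.
K' ⊕ ipad = e6 36 36 36 36 36 36.  K' ⊕ opad = 8c 5c 5c 5c 5c 5c 5c.
Inner input = (K'⊕ipad) ∥ m = e6 36 36 36 36 36 36 ∥ 22 03 64.
Inner hash: sum = 230+54+54+54+54+54+54+34+3+100 = 691; mod 256 = 179 → b3.
Outer input = (K'⊕opad) ∥ inner = 8c 5c 5c 5c 5c 5c 5c ∥ b3.
Outer hash (tag): sum = 140+92+92+92+92+92+92+179 = 871; mod 256 = 103 → 67.

67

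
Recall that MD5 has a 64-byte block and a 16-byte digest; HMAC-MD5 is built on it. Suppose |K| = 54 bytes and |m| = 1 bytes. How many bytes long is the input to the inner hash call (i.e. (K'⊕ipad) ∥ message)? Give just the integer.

65

Key is 54 ≤ 64 bytes, zero-padded: |K'| = 64.
Inner input = (K'⊕ipad) ∥ m → 64 + 1 = 65 bytes.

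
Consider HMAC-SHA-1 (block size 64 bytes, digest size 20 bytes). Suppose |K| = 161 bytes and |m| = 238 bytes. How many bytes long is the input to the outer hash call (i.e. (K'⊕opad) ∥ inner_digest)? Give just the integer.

Key is 161 > 64 bytes, so it is hashed to 20 bytes then zero-padded to 64: |K'| = 64.
Outer input = (K'⊕opad) ∥ H(inner) → 64 + 20 = 84 bytes.

84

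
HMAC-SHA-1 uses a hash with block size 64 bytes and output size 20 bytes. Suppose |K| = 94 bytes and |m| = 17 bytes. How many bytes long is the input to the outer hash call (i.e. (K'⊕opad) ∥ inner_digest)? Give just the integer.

Key is 94 > 64 bytes, so it is hashed to 20 bytes then zero-padded to 64: |K'| = 64.
Outer input = (K'⊕opad) ∥ H(inner) → 64 + 20 = 84 bytes.

84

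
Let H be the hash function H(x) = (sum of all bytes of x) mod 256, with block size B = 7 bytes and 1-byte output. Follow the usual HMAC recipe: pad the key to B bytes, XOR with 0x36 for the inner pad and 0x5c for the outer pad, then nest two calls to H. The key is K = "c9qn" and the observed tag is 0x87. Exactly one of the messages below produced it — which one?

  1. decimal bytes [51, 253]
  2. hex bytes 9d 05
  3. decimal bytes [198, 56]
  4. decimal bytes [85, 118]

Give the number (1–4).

4

Key "c9qn" = 63 39 71 6e is 4 bytes ≤ B = 7; zero-pad to 7 bytes: K' = 63 39 71 6e 00 00 00.
K' ⊕ ipad = 55 0f 47 58 36 36 36; K' ⊕ opad = 3f 65 2d 32 5c 5c 5c.
m1: inner = H(55 0f 47 58 36 36 36 33 fd) = d5; tag = H(3f 65 2d 32 5c 5c 5c d5) = ec
m2: inner = H(55 0f 47 58 36 36 36 9d 05) = 47; tag = H(3f 65 2d 32 5c 5c 5c 47) = 5e
m3: inner = H(55 0f 47 58 36 36 36 c6 38) = a3; tag = H(3f 65 2d 32 5c 5c 5c a3) = ba
m4: inner = H(55 0f 47 58 36 36 36 55 76) = 70; tag = H(3f 65 2d 32 5c 5c 5c 70) = 87 ← matches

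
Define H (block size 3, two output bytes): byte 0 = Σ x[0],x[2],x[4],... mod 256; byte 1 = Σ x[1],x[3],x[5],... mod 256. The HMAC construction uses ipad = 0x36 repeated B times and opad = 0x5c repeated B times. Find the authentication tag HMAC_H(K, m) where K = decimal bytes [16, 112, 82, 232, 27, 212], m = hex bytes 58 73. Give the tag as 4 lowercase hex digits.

ef64

Key decimal bytes [16, 112, 82, 232, 27, 212] = 10 70 52 e8 1b d4 is 6 bytes > B = 3, so hash it first: H(key) = 7d 2c, then zero-pad to 3 bytes: K' = 7d 2c 00.
K' ⊕ ipad = 4b 1a 36.  K' ⊕ opad = 21 70 5c.
Inner input = (K'⊕ipad) ∥ m = 4b 1a 36 ∥ 58 73.
Inner hash: even-index sum = 244 mod 256 = 244; odd-index sum = 114 mod 256 = 114 → f4 72.
Outer input = (K'⊕opad) ∥ inner = 21 70 5c ∥ f4 72.
Outer hash (tag): even-index sum = 239 mod 256 = 239; odd-index sum = 356 mod 256 = 100 → ef 64.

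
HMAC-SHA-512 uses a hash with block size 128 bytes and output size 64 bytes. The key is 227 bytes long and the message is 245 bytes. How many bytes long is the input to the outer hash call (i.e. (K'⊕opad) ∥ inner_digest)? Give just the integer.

Key is 227 > 128 bytes, so it is hashed to 64 bytes then zero-padded to 128: |K'| = 128.
Outer input = (K'⊕opad) ∥ H(inner) → 128 + 64 = 192 bytes.

192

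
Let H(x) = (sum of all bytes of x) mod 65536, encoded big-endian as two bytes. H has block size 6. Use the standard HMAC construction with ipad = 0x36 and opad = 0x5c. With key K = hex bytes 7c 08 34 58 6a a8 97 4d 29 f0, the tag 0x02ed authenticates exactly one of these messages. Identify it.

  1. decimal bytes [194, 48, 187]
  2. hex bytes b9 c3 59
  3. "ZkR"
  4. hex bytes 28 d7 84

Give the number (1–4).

1

Key hex bytes 7c 08 34 58 6a a8 97 4d 29 f0 is 10 bytes > B = 6, so hash it first: H(key) = 04 1f, then zero-pad to 6 bytes: K' = 04 1f 00 00 00 00.
K' ⊕ ipad = 32 29 36 36 36 36; K' ⊕ opad = 58 43 5c 5c 5c 5c.
m1: inner = H(32 29 36 36 36 36 c2 30 bb) = 02 e0; tag = H(58 43 5c 5c 5c 5c 02 e0) = 02ed ← matches
m2: inner = H(32 29 36 36 36 36 b9 c3 59) = 03 08; tag = H(58 43 5c 5c 5c 5c 03 08) = 0216
m3: inner = H(32 29 36 36 36 36 5a 6b 52) = 02 4a; tag = H(58 43 5c 5c 5c 5c 02 4a) = 0257
m4: inner = H(32 29 36 36 36 36 28 d7 84) = 02 b6; tag = H(58 43 5c 5c 5c 5c 02 b6) = 02c3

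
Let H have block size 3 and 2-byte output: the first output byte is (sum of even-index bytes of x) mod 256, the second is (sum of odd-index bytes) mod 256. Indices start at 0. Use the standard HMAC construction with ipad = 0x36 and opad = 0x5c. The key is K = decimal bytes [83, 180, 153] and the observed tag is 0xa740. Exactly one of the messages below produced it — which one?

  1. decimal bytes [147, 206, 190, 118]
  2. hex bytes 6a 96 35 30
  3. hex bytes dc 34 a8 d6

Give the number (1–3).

1

Key decimal bytes [83, 180, 153] = 53 b4 99 is exactly B = 3 bytes: K' = 53 b4 99.
K' ⊕ ipad = 65 82 af; K' ⊕ opad = 0f e8 c5.
m1: inner = H(65 82 af 93 ce be 76) = 58 d3; tag = H(0f e8 c5 58 d3) = a740 ← matches
m2: inner = H(65 82 af 6a 96 35 30) = da 21; tag = H(0f e8 c5 da 21) = f5c2
m3: inner = H(65 82 af dc 34 a8 d6) = 1e 06; tag = H(0f e8 c5 1e 06) = da06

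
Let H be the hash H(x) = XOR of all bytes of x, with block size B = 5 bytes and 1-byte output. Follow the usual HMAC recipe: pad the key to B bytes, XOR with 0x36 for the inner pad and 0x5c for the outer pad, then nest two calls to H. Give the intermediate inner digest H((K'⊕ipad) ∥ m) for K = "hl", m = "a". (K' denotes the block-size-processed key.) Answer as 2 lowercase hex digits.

Key "hl" = 68 6c is 2 bytes ≤ B = 5; zero-pad to 5 bytes: K' = 68 6c 00 00 00.
K' ⊕ ipad = 5e 5a 36 36 36.
Inner input = 5e 5a 36 36 36 ∥ 61.
Inner hash: XOR 5e⊕5a⊕36⊕36⊕36⊕61 = 53.

53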